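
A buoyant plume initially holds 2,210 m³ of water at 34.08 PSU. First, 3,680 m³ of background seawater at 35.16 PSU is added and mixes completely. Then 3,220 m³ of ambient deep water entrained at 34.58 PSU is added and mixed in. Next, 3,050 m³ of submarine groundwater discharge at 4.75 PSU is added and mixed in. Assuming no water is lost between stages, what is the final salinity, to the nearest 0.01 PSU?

Conserving salt mass:
Initial salt = 2,210×34.08 = 75,316.8
After stage 1: salt = 75,316.8 + 3,680×35.16 = 204,705.6; volume = 5,890 m³; S = 34.755 PSU
After stage 2: salt = 204,705.6 + 3,220×34.58 = 316,053.2; volume = 9,110 m³; S = 34.693 PSU
After stage 3: salt = 316,053.2 + 3,050×4.75 = 330,540.7; volume = 12,160 m³
S = 330,540.7 / 12,160 = 27.1826 PSU

27.18 PSU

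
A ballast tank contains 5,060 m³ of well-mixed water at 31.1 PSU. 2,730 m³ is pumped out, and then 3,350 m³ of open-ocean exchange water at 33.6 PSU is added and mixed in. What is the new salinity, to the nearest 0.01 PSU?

Remaining after removal: 2,330 m³ at 31.1 PSU (salt = 72,463)
After addition: salt = 72,463 + 3,350×33.6 = 185,023; volume = 5,680 m³
S = 185,023 / 5,680 = 32.5745 PSU

32.57 PSU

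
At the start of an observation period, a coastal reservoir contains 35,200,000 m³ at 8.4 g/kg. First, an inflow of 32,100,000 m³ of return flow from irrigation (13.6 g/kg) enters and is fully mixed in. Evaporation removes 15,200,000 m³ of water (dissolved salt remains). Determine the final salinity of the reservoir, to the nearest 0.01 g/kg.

14.05 g/kg

After mixing: salt = 35,200,000×8.4 + 32,100,000×13.6 = 732,240,000; volume = 67,300,000 m³
After evaporation: salt unchanged = 732,240,000; volume = 67,300,000 − 15,200,000 = 52,100,000 m³
S = 732,240,000 / 52,100,000 = 14.0545 g/kg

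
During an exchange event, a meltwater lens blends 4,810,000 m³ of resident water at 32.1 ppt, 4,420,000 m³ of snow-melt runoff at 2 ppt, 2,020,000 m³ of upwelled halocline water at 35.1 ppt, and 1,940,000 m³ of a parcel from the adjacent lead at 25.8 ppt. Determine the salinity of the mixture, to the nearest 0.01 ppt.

Total salt / total volume:
salt = 4,810,000×32.1 + 4,420,000×2 + 2,020,000×35.1 + 1,940,000×25.8 = 154,401,000 + 8,840,000 + 70,902,000 + 50,052,000 = 284,195,000
volume = 4,810,000 + 4,420,000 + 2,020,000 + 1,940,000 = 13,190,000 m³
S = 284,195,000 / 13,190,000 = 21.5462 ppt

21.55 ppt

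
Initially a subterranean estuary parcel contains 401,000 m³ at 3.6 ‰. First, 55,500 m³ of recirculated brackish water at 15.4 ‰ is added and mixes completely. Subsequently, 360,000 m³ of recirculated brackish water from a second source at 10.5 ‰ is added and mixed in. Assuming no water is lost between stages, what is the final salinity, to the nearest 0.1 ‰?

Mass of salt is conserved:
Initial salt = 401,000×3.6 = 1,443,600
After stage 1: salt = 1,443,600 + 55,500×15.4 = 2,298,300; volume = 456,500 m³; S = 5.035 ‰
After stage 2: salt = 2,298,300 + 360,000×10.5 = 6,078,300; volume = 816,500 m³
S = 6,078,300 / 816,500 = 7.4443 ‰

7.4 ‰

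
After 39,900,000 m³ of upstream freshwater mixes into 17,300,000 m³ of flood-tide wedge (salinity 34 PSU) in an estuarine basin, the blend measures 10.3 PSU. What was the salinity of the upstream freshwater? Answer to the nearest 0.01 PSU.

Salt balance: 17,300,000×34 + 39,900,000×S = 57,200,000×10.3
588,200,000 + 39,900,000·S = 589,160,000
S = (589,160,000 − 588,200,000) / 39,900,000 = 0.0241 PSU

0.02 PSU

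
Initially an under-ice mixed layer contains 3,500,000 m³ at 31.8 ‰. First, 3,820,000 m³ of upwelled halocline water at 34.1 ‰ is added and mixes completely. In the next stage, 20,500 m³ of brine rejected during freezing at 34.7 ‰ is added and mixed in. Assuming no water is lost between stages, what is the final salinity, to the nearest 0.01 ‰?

33.01 ‰

Total salt / total volume:
Initial salt = 3,500,000×31.8 = 111,300,000
After stage 1: salt = 111,300,000 + 3,820,000×34.1 = 241,562,000; volume = 7,320,000 m³; S = 33 ‰
After stage 2: salt = 241,562,000 + 20,500×34.7 = 242,273,350; volume = 7,340,500 m³
S = 242,273,350 / 7,340,500 = 33.005 ‰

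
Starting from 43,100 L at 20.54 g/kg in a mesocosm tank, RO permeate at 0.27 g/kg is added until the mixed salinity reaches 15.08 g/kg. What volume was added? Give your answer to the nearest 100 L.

15900 L

Salt balance: 43,100×20.54 + V×0.27 = (43,100+V)×15.08
885,274 + 0.27V = 649,948 + 15.08V
235,326 = 14.81V
V = 15,889.67 L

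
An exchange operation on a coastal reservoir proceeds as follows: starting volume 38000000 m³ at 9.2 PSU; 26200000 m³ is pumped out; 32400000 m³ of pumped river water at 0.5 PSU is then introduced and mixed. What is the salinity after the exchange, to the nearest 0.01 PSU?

2.82 PSU

Remaining after removal: 11,800,000 m³ at 9.2 PSU (salt = 108,560,000)
After addition: salt = 108,560,000 + 32,400,000×0.5 = 124,760,000; volume = 44,200,000 m³
S = 124,760,000 / 44,200,000 = 2.8226 PSU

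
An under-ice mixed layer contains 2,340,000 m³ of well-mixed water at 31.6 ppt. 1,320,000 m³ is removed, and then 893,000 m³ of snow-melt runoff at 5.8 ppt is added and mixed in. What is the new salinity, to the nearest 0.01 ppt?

19.56 ppt

Remaining after removal: 1,020,000 m³ at 31.6 ppt (salt = 32,232,000)
After addition: salt = 32,232,000 + 893,000×5.8 = 37,411,400; volume = 1,913,000 m³
S = 37,411,400 / 1,913,000 = 19.5564 ppt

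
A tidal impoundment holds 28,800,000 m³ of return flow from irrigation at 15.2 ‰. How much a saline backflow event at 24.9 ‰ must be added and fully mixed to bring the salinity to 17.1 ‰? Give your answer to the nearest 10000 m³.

Salt balance: 28,800,000×15.2 + V×24.9 = (28,800,000+V)×17.1
437,760,000 + 24.9V = 492,480,000 + 17.1V
54,720,000 = 7.8V
V = 7,015,384.62 m³

7020000 m³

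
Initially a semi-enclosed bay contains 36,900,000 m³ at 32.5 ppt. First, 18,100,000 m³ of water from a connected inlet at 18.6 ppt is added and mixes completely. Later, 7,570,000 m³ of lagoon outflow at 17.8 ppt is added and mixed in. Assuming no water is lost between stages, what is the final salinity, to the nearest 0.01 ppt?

26.70 ppt

By conservation of dissolved salt,
Initial salt = 36,900,000×32.5 = 1,199,250,000
After stage 1: salt = 1,199,250,000 + 18,100,000×18.6 = 1,535,910,000; volume = 55,000,000 m³; S = 27.926 ppt
After stage 2: salt = 1,535,910,000 + 7,570,000×17.8 = 1,670,656,000; volume = 62,570,000 m³
S = 1,670,656,000 / 62,570,000 = 26.7006 ppt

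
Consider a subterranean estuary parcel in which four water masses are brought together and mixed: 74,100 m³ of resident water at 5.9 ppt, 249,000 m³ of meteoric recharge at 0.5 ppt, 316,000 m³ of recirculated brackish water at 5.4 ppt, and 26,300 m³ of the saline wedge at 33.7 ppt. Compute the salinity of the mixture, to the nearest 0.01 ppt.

By conservation of dissolved salt,
salt = 74,100×5.9 + 249,000×0.5 + 316,000×5.4 + 26,300×33.7 = 437,190 + 124,500 + 1,706,400 + 886,310 = 3,154,400
volume = 74,100 + 249,000 + 316,000 + 26,300 = 665,400 m³
S = 3,154,400 / 665,400 = 4.7406 ppt

4.74 ppt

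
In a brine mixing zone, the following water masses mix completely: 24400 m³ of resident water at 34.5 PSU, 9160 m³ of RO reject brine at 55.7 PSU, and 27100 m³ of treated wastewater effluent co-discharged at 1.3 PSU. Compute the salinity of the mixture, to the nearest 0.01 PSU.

22.87 PSU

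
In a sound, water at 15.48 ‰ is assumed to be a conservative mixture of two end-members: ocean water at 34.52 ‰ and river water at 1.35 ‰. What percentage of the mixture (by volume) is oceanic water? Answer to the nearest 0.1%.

Let g be the oceanic fraction. Salt balance per unit volume:
g×34.52 + (1−g)×1.35 = 15.48
g = (15.48 − 1.35) / (34.52 − 1.35) = 14.13/33.17 = 0.426

42.6%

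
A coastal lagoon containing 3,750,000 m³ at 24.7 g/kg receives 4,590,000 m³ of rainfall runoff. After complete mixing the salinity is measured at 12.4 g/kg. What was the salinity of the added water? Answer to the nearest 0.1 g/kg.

2.4 g/kg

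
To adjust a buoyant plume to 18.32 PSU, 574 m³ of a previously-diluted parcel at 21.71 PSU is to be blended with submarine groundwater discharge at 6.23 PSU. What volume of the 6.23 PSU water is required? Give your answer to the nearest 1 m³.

161 m³

Salt balance: 574×21.71 + V×6.23 = (574+V)×18.32
12,461.54 + 6.23V = 10,515.68 + 18.32V
1,945.86 = 12.09V
V = 160.95 m³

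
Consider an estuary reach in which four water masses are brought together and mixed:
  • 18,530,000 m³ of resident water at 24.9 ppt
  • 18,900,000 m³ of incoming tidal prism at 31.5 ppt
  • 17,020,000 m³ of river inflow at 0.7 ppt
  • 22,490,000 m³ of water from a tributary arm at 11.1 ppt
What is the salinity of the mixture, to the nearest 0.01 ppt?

17.13 ppt

Total salt / total volume:
salt = 18,530,000×24.9 + 18,900,000×31.5 + 17,020,000×0.7 + 22,490,000×11.1 = 461,397,000 + 595,350,000 + 11,914,000 + 249,639,000 = 1,318,300,000
volume = 18,530,000 + 18,900,000 + 17,020,000 + 22,490,000 = 76,940,000 m³
S = 1,318,300,000 / 76,940,000 = 17.1341 ppt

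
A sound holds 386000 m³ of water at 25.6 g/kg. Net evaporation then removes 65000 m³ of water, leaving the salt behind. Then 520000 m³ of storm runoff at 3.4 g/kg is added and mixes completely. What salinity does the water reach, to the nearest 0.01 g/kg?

13.85 g/kg

After evaporation: salt = 386,000×25.6 = 9,881,600; volume = 386,000 − 65,000 = 321,000 m³
After mixing: salt = 9,881,600 + 520,000×3.4 = 11,649,600; volume = 321,000 + 520,000 = 841,000 m³
S = 11,649,600 / 841,000 = 13.8521 g/kg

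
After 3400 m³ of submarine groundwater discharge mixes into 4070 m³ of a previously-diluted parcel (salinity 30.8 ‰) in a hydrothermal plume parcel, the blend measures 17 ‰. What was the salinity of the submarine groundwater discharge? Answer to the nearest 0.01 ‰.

0.48 ‰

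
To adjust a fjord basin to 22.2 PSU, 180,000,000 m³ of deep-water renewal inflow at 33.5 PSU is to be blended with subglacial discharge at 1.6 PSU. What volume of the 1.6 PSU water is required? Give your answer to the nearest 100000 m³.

Salt balance: 180,000,000×33.5 + V×1.6 = (180,000,000+V)×22.2
6,030,000,000 + 1.6V = 3,996,000,000 + 22.2V
2,034,000,000 = 20.6V
V = 98,737,864.08 m³

98700000 m³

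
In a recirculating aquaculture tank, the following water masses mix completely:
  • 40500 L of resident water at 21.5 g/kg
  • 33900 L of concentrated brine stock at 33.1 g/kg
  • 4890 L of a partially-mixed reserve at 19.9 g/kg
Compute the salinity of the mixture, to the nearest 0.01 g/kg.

26.36 g/kg

Weighted by volume,
salt = 40,500×21.5 + 33,900×33.1 + 4,890×19.9 = 870,750 + 1,122,090 + 97,311 = 2,090,151
volume = 40,500 + 33,900 + 4,890 = 79,290 L
S = 2,090,151 / 79,290 = 26.3608 g/kg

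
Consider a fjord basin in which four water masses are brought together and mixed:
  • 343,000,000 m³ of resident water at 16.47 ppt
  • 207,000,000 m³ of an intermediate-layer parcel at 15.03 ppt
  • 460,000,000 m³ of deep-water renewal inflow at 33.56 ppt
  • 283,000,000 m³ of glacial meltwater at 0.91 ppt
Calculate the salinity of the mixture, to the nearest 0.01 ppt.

18.91 ppt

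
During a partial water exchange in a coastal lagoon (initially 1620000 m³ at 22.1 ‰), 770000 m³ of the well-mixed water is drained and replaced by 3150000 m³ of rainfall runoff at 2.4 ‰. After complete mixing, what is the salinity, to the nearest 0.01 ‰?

6.59 ‰

Remaining after removal: 850,000 m³ at 22.1 ‰ (salt = 18,785,000)
After addition: salt = 18,785,000 + 3,150,000×2.4 = 26,345,000; volume = 4,000,000 m³
S = 26,345,000 / 4,000,000 = 6.5863 ‰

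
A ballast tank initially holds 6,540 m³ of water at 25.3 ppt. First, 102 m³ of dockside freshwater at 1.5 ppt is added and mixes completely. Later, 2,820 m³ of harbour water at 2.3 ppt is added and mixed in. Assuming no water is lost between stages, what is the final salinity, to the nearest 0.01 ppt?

18.19 ppt

Total salt / total volume:
Initial salt = 6,540×25.3 = 165,462
After stage 1: salt = 165,462 + 102×1.5 = 165,615; volume = 6,642 m³; S = 24.935 ppt
After stage 2: salt = 165,615 + 2,820×2.3 = 172,101; volume = 9,462 m³
S = 172,101 / 9,462 = 18.1886 ppt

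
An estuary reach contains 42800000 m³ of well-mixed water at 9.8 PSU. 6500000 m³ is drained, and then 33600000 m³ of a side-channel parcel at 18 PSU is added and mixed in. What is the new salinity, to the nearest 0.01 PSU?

Remaining after removal: 36,300,000 m³ at 9.8 PSU (salt = 355,740,000)
After addition: salt = 355,740,000 + 33,600,000×18 = 960,540,000; volume = 69,900,000 m³
S = 960,540,000 / 69,900,000 = 13.7416 PSU

13.74 PSU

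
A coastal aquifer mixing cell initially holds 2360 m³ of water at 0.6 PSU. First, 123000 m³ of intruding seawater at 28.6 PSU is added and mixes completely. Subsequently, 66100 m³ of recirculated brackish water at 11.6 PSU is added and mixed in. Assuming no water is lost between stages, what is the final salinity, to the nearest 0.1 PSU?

22.4 PSU

Salt balance:
Initial salt = 2,360×0.6 = 1,416
After stage 1: salt = 1,416 + 123,000×28.6 = 3,519,216; volume = 125,360 m³; S = 28.073 PSU
After stage 2: salt = 3,519,216 + 66,100×11.6 = 4,285,976; volume = 191,460 m³
S = 4,285,976 / 191,460 = 22.3858 PSU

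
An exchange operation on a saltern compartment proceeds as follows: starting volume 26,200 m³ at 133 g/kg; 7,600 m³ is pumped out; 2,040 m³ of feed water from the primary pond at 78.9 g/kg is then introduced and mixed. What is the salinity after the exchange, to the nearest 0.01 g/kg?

Remaining after removal: 18,600 m³ at 133 g/kg (salt = 2,473,800)
After addition: salt = 2,473,800 + 2,040×78.9 = 2,634,756; volume = 20,640 m³
S = 2,634,756 / 20,640 = 127.6529 g/kg

127.65 g/kg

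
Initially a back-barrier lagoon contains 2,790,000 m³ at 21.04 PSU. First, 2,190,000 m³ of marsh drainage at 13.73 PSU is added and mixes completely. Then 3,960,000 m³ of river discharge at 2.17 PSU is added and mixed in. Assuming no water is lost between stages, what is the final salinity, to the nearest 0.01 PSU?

10.89 PSU

By conservation of dissolved salt,
Initial salt = 2,790,000×21.04 = 58,701,600
After stage 1: salt = 58,701,600 + 2,190,000×13.73 = 88,770,300; volume = 4,980,000 m³; S = 17.825 PSU
After stage 2: salt = 88,770,300 + 3,960,000×2.17 = 97,363,500; volume = 8,940,000 m³
S = 97,363,500 / 8,940,000 = 10.8908 PSU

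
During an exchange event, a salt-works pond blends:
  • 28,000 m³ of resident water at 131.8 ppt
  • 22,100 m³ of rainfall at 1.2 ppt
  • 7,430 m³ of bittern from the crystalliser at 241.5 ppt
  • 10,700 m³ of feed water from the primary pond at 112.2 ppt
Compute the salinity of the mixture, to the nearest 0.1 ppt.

98.4 ppt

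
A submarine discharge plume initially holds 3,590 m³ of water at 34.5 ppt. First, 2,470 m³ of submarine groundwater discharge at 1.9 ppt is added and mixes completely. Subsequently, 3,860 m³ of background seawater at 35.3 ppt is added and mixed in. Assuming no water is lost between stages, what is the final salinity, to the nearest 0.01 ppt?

By conservation of dissolved salt,
Initial salt = 3,590×34.5 = 123,855
After stage 1: salt = 123,855 + 2,470×1.9 = 128,548; volume = 6,060 m³; S = 21.213 ppt
After stage 2: salt = 128,548 + 3,860×35.3 = 264,806; volume = 9,920 m³
S = 264,806 / 9,920 = 26.6942 ppt

26.69 ppt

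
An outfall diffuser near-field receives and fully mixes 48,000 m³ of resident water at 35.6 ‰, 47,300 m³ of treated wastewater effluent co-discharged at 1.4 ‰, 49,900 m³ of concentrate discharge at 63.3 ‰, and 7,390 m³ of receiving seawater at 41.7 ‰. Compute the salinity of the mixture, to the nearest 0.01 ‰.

Total salt / total volume:
salt = 48,000×35.6 + 47,300×1.4 + 49,900×63.3 + 7,390×41.7 = 1,708,800 + 66,220 + 3,158,670 + 308,163 = 5,241,853
volume = 48,000 + 47,300 + 49,900 + 7,390 = 152,590 m³
S = 5,241,853 / 152,590 = 34.3525 ‰

34.35 ‰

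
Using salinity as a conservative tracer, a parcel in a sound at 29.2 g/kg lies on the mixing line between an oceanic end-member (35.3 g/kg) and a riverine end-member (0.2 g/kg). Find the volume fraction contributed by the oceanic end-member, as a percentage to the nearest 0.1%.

Let g be the oceanic fraction. Salt balance per unit volume:
g×35.3 + (1−g)×0.2 = 29.2
g = (29.2 − 0.2) / (35.3 − 0.2) = 29/35.1 = 0.8262

82.6%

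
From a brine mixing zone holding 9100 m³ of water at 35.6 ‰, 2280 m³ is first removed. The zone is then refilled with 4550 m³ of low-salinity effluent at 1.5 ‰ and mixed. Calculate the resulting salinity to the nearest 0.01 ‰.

21.95 ‰

Remaining after removal: 6,820 m³ at 35.6 ‰ (salt = 242,792)
After addition: salt = 242,792 + 4,550×1.5 = 249,617; volume = 11,370 m³
S = 249,617 / 11,370 = 21.954 ‰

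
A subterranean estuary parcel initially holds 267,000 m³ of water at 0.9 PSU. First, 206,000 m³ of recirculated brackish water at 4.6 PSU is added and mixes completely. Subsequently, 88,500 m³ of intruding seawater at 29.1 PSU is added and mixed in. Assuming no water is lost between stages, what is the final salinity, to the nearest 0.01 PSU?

6.70 PSU

Mass of salt is conserved:
Initial salt = 267,000×0.9 = 240,300
After stage 1: salt = 240,300 + 206,000×4.6 = 1,187,900; volume = 473,000 m³; S = 2.511 PSU
After stage 2: salt = 1,187,900 + 88,500×29.1 = 3,763,250; volume = 561,500 m³
S = 3,763,250 / 561,500 = 6.7021 PSU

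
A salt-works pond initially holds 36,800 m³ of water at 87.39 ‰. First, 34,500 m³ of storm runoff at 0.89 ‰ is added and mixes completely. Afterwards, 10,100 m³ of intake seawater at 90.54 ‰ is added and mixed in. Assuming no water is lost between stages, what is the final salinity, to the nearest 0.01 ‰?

Salt balance:
Initial salt = 36,800×87.39 = 3,215,952
After stage 1: salt = 3,215,952 + 34,500×0.89 = 3,246,657; volume = 71,300 m³; S = 45.535 ‰
After stage 2: salt = 3,246,657 + 10,100×90.54 = 4,161,111; volume = 81,400 m³
S = 4,161,111 / 81,400 = 51.1193 ‰

51.12 ‰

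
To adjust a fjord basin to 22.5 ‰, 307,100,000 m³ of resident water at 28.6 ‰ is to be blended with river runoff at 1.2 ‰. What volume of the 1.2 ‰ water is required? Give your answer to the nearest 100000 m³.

87900000 m³

Salt balance: 307,100,000×28.6 + V×1.2 = (307,100,000+V)×22.5
8,783,060,000 + 1.2V = 6,909,750,000 + 22.5V
1,873,310,000 = 21.3V
V = 87,948,826.29 m³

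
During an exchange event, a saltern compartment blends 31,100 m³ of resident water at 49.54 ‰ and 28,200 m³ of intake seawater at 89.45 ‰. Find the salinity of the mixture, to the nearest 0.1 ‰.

Weighted by volume,
salt = 31,100×49.54 + 28,200×89.45 = 1,540,694 + 2,522,490 = 4,063,184
volume = 31,100 + 28,200 = 59,300 m³
S = 4,063,184 / 59,300 = 68.519 ‰

68.5 ‰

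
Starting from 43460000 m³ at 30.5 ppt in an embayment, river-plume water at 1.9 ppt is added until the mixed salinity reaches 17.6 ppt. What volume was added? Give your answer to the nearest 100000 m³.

Salt balance: 43,460,000×30.5 + V×1.9 = (43,460,000+V)×17.6
1,325,530,000 + 1.9V = 764,896,000 + 17.6V
560,634,000 = 15.7V
V = 35,709,171.97 m³

35700000 m³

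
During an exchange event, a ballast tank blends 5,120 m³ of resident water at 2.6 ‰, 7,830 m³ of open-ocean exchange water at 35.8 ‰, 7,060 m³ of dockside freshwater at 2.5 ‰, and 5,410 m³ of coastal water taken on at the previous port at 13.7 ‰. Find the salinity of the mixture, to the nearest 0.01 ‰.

15.16 ‰

Conserving salt mass:
salt = 5,120×2.6 + 7,830×35.8 + 7,060×2.5 + 5,410×13.7 = 13,312 + 280,314 + 17,650 + 74,117 = 385,393
volume = 5,120 + 7,830 + 7,060 + 5,410 = 25,420 m³
S = 385,393 / 25,420 = 15.161 ‰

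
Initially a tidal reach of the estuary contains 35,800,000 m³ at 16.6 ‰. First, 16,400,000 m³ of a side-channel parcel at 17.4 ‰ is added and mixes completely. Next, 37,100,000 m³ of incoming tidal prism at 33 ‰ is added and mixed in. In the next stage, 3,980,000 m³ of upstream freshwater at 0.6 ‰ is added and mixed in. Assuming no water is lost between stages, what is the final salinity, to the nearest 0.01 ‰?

By conservation of dissolved salt,
Initial salt = 35,800,000×16.6 = 594,280,000
After stage 1: salt = 594,280,000 + 16,400,000×17.4 = 879,640,000; volume = 52,200,000 m³; S = 16.851 ‰
After stage 2: salt = 879,640,000 + 37,100,000×33 = 2,103,940,000; volume = 89,300,000 m³; S = 23.56 ‰
After stage 3: salt = 2,103,940,000 + 3,980,000×0.6 = 2,106,328,000; volume = 93,280,000 m³
S = 2,106,328,000 / 93,280,000 = 22.5807 ‰

22.58 ‰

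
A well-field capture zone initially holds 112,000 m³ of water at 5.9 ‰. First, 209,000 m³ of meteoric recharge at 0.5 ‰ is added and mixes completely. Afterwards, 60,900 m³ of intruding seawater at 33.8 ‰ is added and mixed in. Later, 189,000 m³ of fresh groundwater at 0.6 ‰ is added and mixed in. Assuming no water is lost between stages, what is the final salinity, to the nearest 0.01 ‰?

Mass of salt is conserved:
Initial salt = 112,000×5.9 = 660,800
After stage 1: salt = 660,800 + 209,000×0.5 = 765,300; volume = 321,000 m³; S = 2.384 ‰
After stage 2: salt = 765,300 + 60,900×33.8 = 2,823,720; volume = 381,900 m³; S = 7.394 ‰
After stage 3: salt = 2,823,720 + 189,000×0.6 = 2,937,120; volume = 570,900 m³
S = 2,937,120 / 570,900 = 5.1447 ‰

5.14 ‰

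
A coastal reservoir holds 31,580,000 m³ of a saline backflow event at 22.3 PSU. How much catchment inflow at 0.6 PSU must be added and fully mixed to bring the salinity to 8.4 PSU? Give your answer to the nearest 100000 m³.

Salt balance: 31,580,000×22.3 + V×0.6 = (31,580,000+V)×8.4
704,234,000 + 0.6V = 265,272,000 + 8.4V
438,962,000 = 7.8V
V = 56,277,179.49 m³

56300000 m³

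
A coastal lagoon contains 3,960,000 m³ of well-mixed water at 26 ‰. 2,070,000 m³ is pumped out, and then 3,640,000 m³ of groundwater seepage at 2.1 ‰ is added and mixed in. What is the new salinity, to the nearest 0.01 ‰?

Remaining after removal: 1,890,000 m³ at 26 ‰ (salt = 49,140,000)
After addition: salt = 49,140,000 + 3,640,000×2.1 = 56,784,000; volume = 5,530,000 m³
S = 56,784,000 / 5,530,000 = 10.2684 ‰

10.27 ‰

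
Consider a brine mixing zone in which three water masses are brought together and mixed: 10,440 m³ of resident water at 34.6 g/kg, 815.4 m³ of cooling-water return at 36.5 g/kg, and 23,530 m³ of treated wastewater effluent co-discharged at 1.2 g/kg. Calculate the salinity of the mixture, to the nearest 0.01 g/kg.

Mass of salt is conserved:
salt = 10,440×34.6 + 815.4×36.5 + 23,530×1.2 = 361,224 + 29,762.1 + 28,236 = 419,222.1
volume = 10,440 + 815.4 + 23,530 = 34,785.4 m³
S = 419,222.1 / 34,785.4 = 12.0517 g/kg

12.05 g/kg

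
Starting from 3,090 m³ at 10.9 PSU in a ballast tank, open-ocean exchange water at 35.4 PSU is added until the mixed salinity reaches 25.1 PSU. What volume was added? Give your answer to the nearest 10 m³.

4260 m³

Salt balance: 3,090×10.9 + V×35.4 = (3,090+V)×25.1
33,681 + 35.4V = 77,559 + 25.1V
43,878 = 10.3V
V = 4,260 m³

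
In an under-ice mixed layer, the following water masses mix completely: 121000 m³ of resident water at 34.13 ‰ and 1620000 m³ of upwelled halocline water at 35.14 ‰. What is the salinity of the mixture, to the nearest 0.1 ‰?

35.1 ‰

Conserving salt mass:
salt = 121,000×34.13 + 1,620,000×35.14 = 4,129,730 + 56,926,800 = 61,056,530
volume = 121,000 + 1,620,000 = 1,741,000 m³
S = 61,056,530 / 1,741,000 = 35.07 ‰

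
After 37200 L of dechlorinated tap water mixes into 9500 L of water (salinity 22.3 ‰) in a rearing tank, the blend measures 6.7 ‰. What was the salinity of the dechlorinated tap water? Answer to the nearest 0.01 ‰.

Salt balance: 9,500×22.3 + 37,200×S = 46,700×6.7
211,850 + 37,200·S = 312,890
S = (312,890 − 211,850) / 37,200 = 2.7161 ‰

2.72 ‰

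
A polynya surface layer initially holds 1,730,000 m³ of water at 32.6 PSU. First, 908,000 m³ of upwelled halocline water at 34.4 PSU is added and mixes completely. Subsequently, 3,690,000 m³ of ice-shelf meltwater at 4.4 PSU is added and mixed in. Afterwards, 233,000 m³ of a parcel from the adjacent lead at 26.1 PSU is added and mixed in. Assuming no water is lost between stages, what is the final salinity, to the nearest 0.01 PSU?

16.76 PSU

By conservation of dissolved salt,
Initial salt = 1,730,000×32.6 = 56,398,000
After stage 1: salt = 56,398,000 + 908,000×34.4 = 87,633,200; volume = 2,638,000 m³; S = 33.22 PSU
After stage 2: salt = 87,633,200 + 3,690,000×4.4 = 103,869,200; volume = 6,328,000 m³; S = 16.414 PSU
After stage 3: salt = 103,869,200 + 233,000×26.1 = 109,950,500; volume = 6,561,000 m³
S = 109,950,500 / 6,561,000 = 16.7582 PSU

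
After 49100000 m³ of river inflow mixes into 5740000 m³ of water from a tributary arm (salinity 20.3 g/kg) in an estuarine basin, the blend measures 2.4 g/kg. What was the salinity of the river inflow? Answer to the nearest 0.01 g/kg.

Salt balance: 5,740,000×20.3 + 49,100,000×S = 54,840,000×2.4
116,522,000 + 49,100,000·S = 131,616,000
S = (131,616,000 − 116,522,000) / 49,100,000 = 0.3074 g/kg

0.31 g/kg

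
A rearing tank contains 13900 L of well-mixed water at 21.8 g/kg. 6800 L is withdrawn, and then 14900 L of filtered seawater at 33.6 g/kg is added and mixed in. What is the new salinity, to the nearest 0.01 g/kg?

29.79 g/kg

Remaining after removal: 7,100 L at 21.8 g/kg (salt = 154,780)
After addition: salt = 154,780 + 14,900×33.6 = 655,420; volume = 22,000 L
S = 655,420 / 22,000 = 29.7918 g/kg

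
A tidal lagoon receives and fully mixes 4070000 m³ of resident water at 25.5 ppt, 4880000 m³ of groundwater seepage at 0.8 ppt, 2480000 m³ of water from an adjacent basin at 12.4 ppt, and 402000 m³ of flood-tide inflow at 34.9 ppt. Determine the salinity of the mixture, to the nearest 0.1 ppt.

12.9 ppt

Total salt / total volume:
salt = 4,070,000×25.5 + 4,880,000×0.8 + 2,480,000×12.4 + 402,000×34.9 = 103,785,000 + 3,904,000 + 30,752,000 + 14,029,800 = 152,470,800
volume = 4,070,000 + 4,880,000 + 2,480,000 + 402,000 = 11,832,000 m³
S = 152,470,800 / 11,832,000 = 12.886 ppt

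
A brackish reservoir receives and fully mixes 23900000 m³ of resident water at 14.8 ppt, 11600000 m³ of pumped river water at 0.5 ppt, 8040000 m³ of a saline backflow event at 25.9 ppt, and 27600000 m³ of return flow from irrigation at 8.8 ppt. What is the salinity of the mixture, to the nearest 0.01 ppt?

11.39 ppt

Mass of salt is conserved:
salt = 23,900,000×14.8 + 11,600,000×0.5 + 8,040,000×25.9 + 27,600,000×8.8 = 353,720,000 + 5,800,000 + 208,236,000 + 242,880,000 = 810,636,000
volume = 23,900,000 + 11,600,000 + 8,040,000 + 27,600,000 = 71,140,000 m³
S = 810,636,000 / 71,140,000 = 11.3949 ppt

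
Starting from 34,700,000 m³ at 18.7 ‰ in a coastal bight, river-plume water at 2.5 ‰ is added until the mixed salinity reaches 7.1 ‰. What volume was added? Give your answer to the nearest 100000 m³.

87500000 m³

Salt balance: 34,700,000×18.7 + V×2.5 = (34,700,000+V)×7.1
648,890,000 + 2.5V = 246,370,000 + 7.1V
402,520,000 = 4.6V
V = 87,504,347.83 m³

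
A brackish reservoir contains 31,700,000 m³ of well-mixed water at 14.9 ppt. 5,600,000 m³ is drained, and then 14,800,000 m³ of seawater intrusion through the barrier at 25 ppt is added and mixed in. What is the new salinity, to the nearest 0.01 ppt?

Remaining after removal: 26,100,000 m³ at 14.9 ppt (salt = 388,890,000)
After addition: salt = 388,890,000 + 14,800,000×25 = 758,890,000; volume = 40,900,000 m³
S = 758,890,000 / 40,900,000 = 18.5548 ppt

18.55 ppt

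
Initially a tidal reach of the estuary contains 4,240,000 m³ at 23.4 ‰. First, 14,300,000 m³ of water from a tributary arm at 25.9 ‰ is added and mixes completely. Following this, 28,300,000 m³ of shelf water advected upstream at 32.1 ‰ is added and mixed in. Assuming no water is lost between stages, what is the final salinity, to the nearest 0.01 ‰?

Mass of salt is conserved:
Initial salt = 4,240,000×23.4 = 99,216,000
After stage 1: salt = 99,216,000 + 14,300,000×25.9 = 469,586,000; volume = 18,540,000 m³; S = 25.328 ‰
After stage 2: salt = 469,586,000 + 28,300,000×32.1 = 1,378,016,000; volume = 46,840,000 m³
S = 1,378,016,000 / 46,840,000 = 29.4196 ‰

29.42 ‰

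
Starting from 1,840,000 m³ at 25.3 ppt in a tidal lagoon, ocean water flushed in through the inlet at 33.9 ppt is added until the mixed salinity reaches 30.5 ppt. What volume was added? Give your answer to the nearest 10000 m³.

Salt balance: 1,840,000×25.3 + V×33.9 = (1,840,000+V)×30.5
46,552,000 + 33.9V = 56,120,000 + 30.5V
9,568,000 = 3.4V
V = 2,814,117.65 m³

2810000 m³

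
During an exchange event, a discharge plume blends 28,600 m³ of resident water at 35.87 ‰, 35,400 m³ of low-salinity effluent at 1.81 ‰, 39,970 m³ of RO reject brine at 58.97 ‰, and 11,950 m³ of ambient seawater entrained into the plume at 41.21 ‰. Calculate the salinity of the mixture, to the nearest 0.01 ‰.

33.98 ‰

Mass of salt is conserved:
salt = 28,600×35.87 + 35,400×1.81 + 39,970×58.97 + 11,950×41.21 = 1,025,882 + 64,074 + 2,357,030.9 + 492,459.5 = 3,939,446.4
volume = 28,600 + 35,400 + 39,970 + 11,950 = 115,920 m³
S = 3,939,446.4 / 115,920 = 33.9842 ‰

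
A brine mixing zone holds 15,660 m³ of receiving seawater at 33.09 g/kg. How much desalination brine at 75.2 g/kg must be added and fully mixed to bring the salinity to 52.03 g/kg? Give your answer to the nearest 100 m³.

Salt balance: 15,660×33.09 + V×75.2 = (15,660+V)×52.03
518,189.4 + 75.2V = 814,789.8 + 52.03V
296,600.4 = 23.17V
V = 12,801.05 m³

12800 m³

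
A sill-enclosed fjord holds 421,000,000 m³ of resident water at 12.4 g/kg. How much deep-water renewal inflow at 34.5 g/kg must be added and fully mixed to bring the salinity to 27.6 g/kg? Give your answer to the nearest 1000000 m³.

927000000 m³

Salt balance: 421,000,000×12.4 + V×34.5 = (421,000,000+V)×27.6
5,220,400,000 + 34.5V = 11,619,600,000 + 27.6V
6,399,200,000 = 6.9V
V = 927,420,289.86 m³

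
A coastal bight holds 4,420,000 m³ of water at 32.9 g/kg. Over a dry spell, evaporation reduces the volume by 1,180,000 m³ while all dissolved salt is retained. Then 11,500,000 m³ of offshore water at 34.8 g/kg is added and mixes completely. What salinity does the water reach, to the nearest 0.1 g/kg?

After evaporation: salt = 4,420,000×32.9 = 145,418,000; volume = 4,420,000 − 1,180,000 = 3,240,000 m³
After mixing: salt = 145,418,000 + 11,500,000×34.8 = 545,618,000; volume = 3,240,000 + 11,500,000 = 14,740,000 m³
S = 545,618,000 / 14,740,000 = 37.0161 g/kg

37.0 g/kg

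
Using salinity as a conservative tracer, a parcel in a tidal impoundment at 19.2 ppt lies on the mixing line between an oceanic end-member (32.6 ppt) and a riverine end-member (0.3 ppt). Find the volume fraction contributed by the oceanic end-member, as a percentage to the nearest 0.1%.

58.5%

Let g be the oceanic fraction. Salt balance per unit volume:
g×32.6 + (1−g)×0.3 = 19.2
g = (19.2 − 0.3) / (32.6 − 0.3) = 18.9/32.3 = 0.5851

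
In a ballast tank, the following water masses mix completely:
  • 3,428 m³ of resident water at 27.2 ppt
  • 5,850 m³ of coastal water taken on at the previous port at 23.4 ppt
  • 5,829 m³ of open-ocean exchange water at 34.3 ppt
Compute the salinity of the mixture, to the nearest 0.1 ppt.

28.5 ppt

Salt balance:
salt = 3,428×27.2 + 5,850×23.4 + 5,829×34.3 = 93,241.6 + 136,890 + 199,934.7 = 430,066.3
volume = 3,428 + 5,850 + 5,829 = 15,107 m³
S = 430,066.3 / 15,107 = 28.468 ppt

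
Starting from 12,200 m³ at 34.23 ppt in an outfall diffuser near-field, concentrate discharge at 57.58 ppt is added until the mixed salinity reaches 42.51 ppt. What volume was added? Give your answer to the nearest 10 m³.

6700 m³

Salt balance: 12,200×34.23 + V×57.58 = (12,200+V)×42.51
417,606 + 57.58V = 518,622 + 42.51V
101,016 = 15.07V
V = 6,703.12 m³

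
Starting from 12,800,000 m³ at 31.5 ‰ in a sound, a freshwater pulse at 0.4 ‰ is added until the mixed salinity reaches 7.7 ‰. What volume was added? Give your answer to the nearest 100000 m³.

41700000 m³

Salt balance: 12,800,000×31.5 + V×0.4 = (12,800,000+V)×7.7
403,200,000 + 0.4V = 98,560,000 + 7.7V
304,640,000 = 7.3V
V = 41,731,506.85 m³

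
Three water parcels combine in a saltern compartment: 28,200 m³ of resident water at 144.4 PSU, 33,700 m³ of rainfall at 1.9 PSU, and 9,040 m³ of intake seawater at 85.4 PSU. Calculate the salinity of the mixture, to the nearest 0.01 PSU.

Mass of salt is conserved:
salt = 28,200×144.4 + 33,700×1.9 + 9,040×85.4 = 4,072,080 + 64,030 + 772,016 = 4,908,126
volume = 28,200 + 33,700 + 9,040 = 70,940 m³
S = 4,908,126 / 70,940 = 69.187 PSU

69.19 PSU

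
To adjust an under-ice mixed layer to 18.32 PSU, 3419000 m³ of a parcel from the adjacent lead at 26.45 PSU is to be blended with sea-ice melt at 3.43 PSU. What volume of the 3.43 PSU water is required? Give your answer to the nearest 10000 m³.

1870000 m³

Salt balance: 3,419,000×26.45 + V×3.43 = (3,419,000+V)×18.32
90,432,550 + 3.43V = 62,636,080 + 18.32V
27,796,470 = 14.89V
V = 1,866,787.78 m³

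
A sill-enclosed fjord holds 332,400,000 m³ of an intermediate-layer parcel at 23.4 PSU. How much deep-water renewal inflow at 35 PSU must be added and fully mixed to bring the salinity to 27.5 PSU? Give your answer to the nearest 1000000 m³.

182000000 m³

Salt balance: 332,400,000×23.4 + V×35 = (332,400,000+V)×27.5
7,778,160,000 + 35V = 9,141,000,000 + 27.5V
1,362,840,000 = 7.5V
V = 181,712,000 m³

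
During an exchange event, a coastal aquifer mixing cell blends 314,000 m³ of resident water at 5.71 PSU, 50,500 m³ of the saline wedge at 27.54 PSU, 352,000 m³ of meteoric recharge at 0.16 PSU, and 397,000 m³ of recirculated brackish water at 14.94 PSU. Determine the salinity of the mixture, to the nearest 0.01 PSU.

8.24 PSU

Weighted by volume,
salt = 314,000×5.71 + 50,500×27.54 + 352,000×0.16 + 397,000×14.94 = 1,792,940 + 1,390,770 + 56,320 + 5,931,180 = 9,171,210
volume = 314,000 + 50,500 + 352,000 + 397,000 = 1,113,500 m³
S = 9,171,210 / 1,113,500 = 8.2364 PSU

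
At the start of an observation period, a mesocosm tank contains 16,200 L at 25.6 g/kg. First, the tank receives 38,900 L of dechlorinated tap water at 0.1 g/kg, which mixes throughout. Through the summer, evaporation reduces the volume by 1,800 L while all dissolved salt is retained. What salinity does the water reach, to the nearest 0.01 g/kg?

After mixing: salt = 16,200×25.6 + 38,900×0.1 = 418,610; volume = 55,100 L
After evaporation: salt unchanged = 418,610; volume = 55,100 − 1,800 = 53,300 L
S = 418,610 / 53,300 = 7.8538 g/kg

7.85 g/kg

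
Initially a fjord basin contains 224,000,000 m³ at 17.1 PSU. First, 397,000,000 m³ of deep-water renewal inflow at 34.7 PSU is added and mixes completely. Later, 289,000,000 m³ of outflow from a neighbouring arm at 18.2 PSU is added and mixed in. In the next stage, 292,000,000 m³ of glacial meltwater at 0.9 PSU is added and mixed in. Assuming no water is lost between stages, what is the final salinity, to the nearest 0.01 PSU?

By conservation of dissolved salt,
Initial salt = 224,000,000×17.1 = 3,830,400,000
After stage 1: salt = 3,830,400,000 + 397,000,000×34.7 = 17,606,300,000; volume = 621,000,000 m³; S = 28.352 PSU
After stage 2: salt = 17,606,300,000 + 289,000,000×18.2 = 22,866,100,000; volume = 910,000,000 m³; S = 25.128 PSU
After stage 3: salt = 22,866,100,000 + 292,000,000×0.9 = 23,128,900,000; volume = 1,202,000,000 m³
S = 23,128,900,000 / 1,202,000,000 = 19.242 PSU

19.24 PSU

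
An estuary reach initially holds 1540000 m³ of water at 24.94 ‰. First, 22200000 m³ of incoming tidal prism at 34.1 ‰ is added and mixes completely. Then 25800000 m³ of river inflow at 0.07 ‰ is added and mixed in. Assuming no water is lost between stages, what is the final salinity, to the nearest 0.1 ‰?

16.1 ‰

Weighted by volume,
Initial salt = 1,540,000×24.94 = 38,407,600
After stage 1: salt = 38,407,600 + 22,200,000×34.1 = 795,427,600; volume = 23,740,000 m³; S = 33.506 ‰
After stage 2: salt = 795,427,600 + 25,800,000×0.07 = 797,233,600; volume = 49,540,000 m³
S = 797,233,600 / 49,540,000 = 16.0927 ‰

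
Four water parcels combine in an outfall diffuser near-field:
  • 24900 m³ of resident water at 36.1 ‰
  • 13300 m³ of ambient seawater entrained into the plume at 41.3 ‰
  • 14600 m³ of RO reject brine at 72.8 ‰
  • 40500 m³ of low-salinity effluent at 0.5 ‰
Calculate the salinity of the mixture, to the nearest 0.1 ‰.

27.1 ‰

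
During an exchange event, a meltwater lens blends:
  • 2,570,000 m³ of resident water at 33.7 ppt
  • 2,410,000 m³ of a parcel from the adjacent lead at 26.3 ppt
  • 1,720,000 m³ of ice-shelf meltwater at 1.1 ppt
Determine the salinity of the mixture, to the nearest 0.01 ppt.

22.67 ppt

Mass of salt is conserved:
salt = 2,570,000×33.7 + 2,410,000×26.3 + 1,720,000×1.1 = 86,609,000 + 63,383,000 + 1,892,000 = 151,884,000
volume = 2,570,000 + 2,410,000 + 1,720,000 = 6,700,000 m³
S = 151,884,000 / 6,700,000 = 22.6693 ppt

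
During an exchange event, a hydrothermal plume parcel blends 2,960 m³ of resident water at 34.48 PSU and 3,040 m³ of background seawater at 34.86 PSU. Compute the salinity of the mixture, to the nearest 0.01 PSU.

Weighted by volume,
salt = 2,960×34.48 + 3,040×34.86 = 102,060.8 + 105,974.4 = 208,035.2
volume = 2,960 + 3,040 = 6,000 m³
S = 208,035.2 / 6,000 = 34.6725 PSU

34.67 PSU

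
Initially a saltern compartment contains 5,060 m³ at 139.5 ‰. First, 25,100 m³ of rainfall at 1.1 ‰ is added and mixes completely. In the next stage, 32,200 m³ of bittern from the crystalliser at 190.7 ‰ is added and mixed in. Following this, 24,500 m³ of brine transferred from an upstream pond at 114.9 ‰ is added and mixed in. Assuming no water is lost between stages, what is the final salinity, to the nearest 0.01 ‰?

111.55 ‰

By conservation of dissolved salt,
Initial salt = 5,060×139.5 = 705,870
After stage 1: salt = 705,870 + 25,100×1.1 = 733,480; volume = 30,160 m³; S = 24.32 ‰
After stage 2: salt = 733,480 + 32,200×190.7 = 6,874,020; volume = 62,360 m³; S = 110.231 ‰
After stage 3: salt = 6,874,020 + 24,500×114.9 = 9,689,070; volume = 86,860 m³
S = 9,689,070 / 86,860 = 111.5481 ‰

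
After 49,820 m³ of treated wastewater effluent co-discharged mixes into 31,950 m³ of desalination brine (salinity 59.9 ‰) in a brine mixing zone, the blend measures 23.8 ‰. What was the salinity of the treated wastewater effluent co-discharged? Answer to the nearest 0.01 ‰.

Salt balance: 31,950×59.9 + 49,820×S = 81,770×23.8
1,913,805 + 49,820·S = 1,946,126
S = (1,946,126 − 1,913,805) / 49,820 = 0.6488 ‰

0.65 ‰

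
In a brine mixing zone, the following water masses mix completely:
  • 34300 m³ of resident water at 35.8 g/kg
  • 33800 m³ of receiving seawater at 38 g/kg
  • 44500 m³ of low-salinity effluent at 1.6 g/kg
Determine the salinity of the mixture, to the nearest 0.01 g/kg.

Conserving salt mass:
salt = 34,300×35.8 + 33,800×38 + 44,500×1.6 = 1,227,940 + 1,284,400 + 71,200 = 2,583,540
volume = 34,300 + 33,800 + 44,500 = 112,600 m³
S = 2,583,540 / 112,600 = 22.9444 g/kg

22.94 g/kg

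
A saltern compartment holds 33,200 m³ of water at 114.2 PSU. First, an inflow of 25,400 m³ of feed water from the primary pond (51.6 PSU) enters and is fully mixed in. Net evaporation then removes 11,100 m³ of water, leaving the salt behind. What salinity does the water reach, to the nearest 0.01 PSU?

After mixing: salt = 33,200×114.2 + 25,400×51.6 = 5,102,080; volume = 58,600 m³
After evaporation: salt unchanged = 5,102,080; volume = 58,600 − 11,100 = 47,500 m³
S = 5,102,080 / 47,500 = 107.4122 PSU

107.41 PSU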